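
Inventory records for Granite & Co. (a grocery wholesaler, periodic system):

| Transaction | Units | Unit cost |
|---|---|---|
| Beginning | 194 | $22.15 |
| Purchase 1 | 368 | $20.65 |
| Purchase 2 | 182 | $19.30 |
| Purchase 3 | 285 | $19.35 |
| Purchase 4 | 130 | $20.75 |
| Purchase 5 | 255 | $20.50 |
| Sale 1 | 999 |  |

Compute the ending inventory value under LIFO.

Sale 1 (999) [LIFO — newest first]: 255 @ $20.50 + 130 @ $20.75 + 285 @ $19.35 + 182 @ $19.30 + 147 @ $20.65 = $19,987.90
Ending inventory: 194 @ $22.15 + 221 @ $20.65 = $8,860.75

Ending inventory = $8,860.75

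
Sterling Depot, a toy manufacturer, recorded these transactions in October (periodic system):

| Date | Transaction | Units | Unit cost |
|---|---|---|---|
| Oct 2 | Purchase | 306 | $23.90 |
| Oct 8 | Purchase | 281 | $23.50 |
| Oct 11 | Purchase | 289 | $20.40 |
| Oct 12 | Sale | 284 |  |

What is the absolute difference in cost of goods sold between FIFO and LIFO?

FIFO COGS: 284 @ $23.90 = $6,787.60
LIFO COGS: 284 @ $20.40 = $5,793.60
Difference = |$6,787.60 − $5,793.60| = $994.00

$994.00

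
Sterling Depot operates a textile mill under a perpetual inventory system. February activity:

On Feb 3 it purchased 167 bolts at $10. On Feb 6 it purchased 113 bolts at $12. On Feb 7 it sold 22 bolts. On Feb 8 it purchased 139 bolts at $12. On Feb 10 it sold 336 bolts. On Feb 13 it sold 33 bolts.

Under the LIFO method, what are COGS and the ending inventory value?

COGS = $4,414; ending inventory = $280

Feb 7, 22 sold [LIFO — newest first]: 22 @ $12 = $264
Feb 10, 336 sold [LIFO — newest first]: 139 @ $12 + 91 @ $12 + 106 @ $10 = $3,820
Feb 13, 33 sold [LIFO — newest first]: 33 @ $10 = $330
Total COGS = $264 + $3,820 + $330 = $4,414
Ending inventory: 28 @ $10 = $280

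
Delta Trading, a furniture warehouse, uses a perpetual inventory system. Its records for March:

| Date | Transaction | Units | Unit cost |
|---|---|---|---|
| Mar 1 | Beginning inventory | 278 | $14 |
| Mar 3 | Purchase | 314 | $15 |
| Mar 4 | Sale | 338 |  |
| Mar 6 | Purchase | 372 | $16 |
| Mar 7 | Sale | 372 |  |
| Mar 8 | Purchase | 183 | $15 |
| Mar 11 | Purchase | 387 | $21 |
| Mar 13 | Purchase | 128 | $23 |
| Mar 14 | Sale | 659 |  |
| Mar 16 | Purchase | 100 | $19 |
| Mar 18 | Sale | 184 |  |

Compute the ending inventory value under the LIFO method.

Mar 4, 338 sold [LIFO — newest first]: 314 @ $15 + 24 @ $14 = $5,046
Mar 7, 372 sold [LIFO — newest first]: 372 @ $16 = $5,952
Mar 14, 659 sold [LIFO — newest first]: 128 @ $23 + 387 @ $21 + 144 @ $15 = $13,231
Mar 18, 184 sold [LIFO — newest first]: 100 @ $19 + 39 @ $15 + 45 @ $14 = $3,115
Total COGS = $5,046 + $5,952 + $13,231 + $3,115 = $27,344
Ending inventory: 209 @ $14 = $2,926
Check: goods available $30,270 = COGS $27,344 + ending $2,926

Ending inventory = $2,926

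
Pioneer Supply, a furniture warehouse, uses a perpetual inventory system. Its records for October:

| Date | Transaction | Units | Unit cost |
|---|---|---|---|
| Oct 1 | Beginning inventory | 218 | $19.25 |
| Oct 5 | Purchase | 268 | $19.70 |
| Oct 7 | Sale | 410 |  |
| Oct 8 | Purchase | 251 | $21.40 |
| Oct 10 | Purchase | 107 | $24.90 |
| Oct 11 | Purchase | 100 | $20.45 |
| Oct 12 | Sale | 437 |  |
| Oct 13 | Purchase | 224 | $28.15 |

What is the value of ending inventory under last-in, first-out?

Oct 7, 410 sold [LIFO — newest first]: 268 @ $19.70 + 142 @ $19.25 = $8,013.10
Oct 12, 437 sold [LIFO — newest first]: 100 @ $20.45 + 107 @ $24.90 + 230 @ $21.40 = $9,631.30
Total COGS = $8,013.10 + $9,631.30 = $17,644.40
Ending inventory: 76 @ $19.25 + 21 @ $21.40 + 224 @ $28.15 = $8,218.00

Ending inventory = $8,218.00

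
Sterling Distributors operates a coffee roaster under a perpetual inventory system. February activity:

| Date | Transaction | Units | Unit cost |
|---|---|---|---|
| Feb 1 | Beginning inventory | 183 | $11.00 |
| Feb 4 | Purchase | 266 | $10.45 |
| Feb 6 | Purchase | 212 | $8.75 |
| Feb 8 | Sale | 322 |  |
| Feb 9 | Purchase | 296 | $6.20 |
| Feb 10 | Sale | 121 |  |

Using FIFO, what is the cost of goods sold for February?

COGS = $4,730.00

Feb 8, 322 sold [FIFO — oldest first]: 183 @ $11.00 + 139 @ $10.45 = $3,465.55
Feb 10, 121 sold [FIFO — oldest first]: 121 @ $10.45 = $1,264.45
Total COGS = $3,465.55 + $1,264.45 = $4,730.00
Ending inventory: 6 @ $10.45 + 212 @ $8.75 + 296 @ $6.20 = $3,752.90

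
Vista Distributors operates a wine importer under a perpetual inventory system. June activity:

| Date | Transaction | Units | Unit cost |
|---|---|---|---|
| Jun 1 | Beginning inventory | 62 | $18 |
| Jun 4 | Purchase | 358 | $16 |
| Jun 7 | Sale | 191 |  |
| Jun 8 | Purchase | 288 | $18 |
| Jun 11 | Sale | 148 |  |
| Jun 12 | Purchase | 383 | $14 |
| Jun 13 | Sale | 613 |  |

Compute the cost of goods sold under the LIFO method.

COGS = $15,042

Jun 7, 191 sold [LIFO — newest first]: 191 @ $16 = $3,056
Jun 11, 148 sold [LIFO — newest first]: 148 @ $18 = $2,664
Jun 13, 613 sold [LIFO — newest first]: 383 @ $14 + 140 @ $18 + 90 @ $16 = $9,322
Total COGS = $3,056 + $2,664 + $9,322 = $15,042
Ending inventory: 62 @ $18 + 77 @ $16 = $2,348
Check: goods available $17,390 = COGS $15,042 + ending $2,348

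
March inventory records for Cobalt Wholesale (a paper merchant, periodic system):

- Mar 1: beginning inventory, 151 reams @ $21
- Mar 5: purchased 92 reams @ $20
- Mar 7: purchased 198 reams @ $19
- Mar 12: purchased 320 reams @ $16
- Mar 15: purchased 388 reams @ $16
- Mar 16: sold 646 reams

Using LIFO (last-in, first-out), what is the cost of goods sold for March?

Mar 16, 646 sold [LIFO — newest first]: 388 @ $16 + 258 @ $16 = $10,336
Ending inventory: 151 @ $21 + 92 @ $20 + 198 @ $19 + 62 @ $16 = $9,765
Check: goods available $20,101 = COGS $10,336 + ending $9,765

COGS = $10,336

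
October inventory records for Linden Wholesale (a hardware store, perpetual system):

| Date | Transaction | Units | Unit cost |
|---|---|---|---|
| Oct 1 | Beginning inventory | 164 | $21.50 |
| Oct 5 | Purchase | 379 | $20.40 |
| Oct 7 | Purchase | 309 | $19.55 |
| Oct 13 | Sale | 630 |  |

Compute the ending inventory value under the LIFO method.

Oct 13, 630 sold [LIFO — newest first]: 309 @ $19.55 + 321 @ $20.40 = $12,589.35
Ending inventory: 164 @ $21.50 + 58 @ $20.40 = $4,709.20

Ending inventory = $4,709.20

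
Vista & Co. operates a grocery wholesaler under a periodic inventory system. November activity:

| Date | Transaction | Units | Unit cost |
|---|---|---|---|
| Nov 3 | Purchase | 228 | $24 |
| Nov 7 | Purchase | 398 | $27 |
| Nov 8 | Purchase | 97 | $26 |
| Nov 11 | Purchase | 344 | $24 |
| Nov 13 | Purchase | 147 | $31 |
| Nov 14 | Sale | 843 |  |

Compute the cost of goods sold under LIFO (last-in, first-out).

Nov 14, 843 sold [LIFO — newest first]: 147 @ $31 + 344 @ $24 + 97 @ $26 + 255 @ $27 = $22,220
Ending inventory: 228 @ $24 + 143 @ $27 = $9,333

COGS = $22,220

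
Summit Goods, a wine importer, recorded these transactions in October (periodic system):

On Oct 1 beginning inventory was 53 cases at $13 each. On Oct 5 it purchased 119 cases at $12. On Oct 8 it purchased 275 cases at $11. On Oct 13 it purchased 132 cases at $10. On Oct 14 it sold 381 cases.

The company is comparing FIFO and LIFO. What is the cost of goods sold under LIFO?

COGS = $4,059

FIFO COGS: 53 @ $13 + 119 @ $12 + 209 @ $11 = $4,416
LIFO COGS: 132 @ $10 + 249 @ $11 = $4,059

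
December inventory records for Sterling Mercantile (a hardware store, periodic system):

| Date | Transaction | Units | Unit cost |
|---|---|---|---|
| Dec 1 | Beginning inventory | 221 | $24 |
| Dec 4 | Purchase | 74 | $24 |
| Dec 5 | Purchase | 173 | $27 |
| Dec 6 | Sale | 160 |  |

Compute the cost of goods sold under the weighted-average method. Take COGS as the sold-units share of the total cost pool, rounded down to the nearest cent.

COGS = $4,017.43

Dec 6, sell 160: 160/468 × $11,751.00 → $4,017.43
Ending inventory (cost pool remaining) = $7,733.57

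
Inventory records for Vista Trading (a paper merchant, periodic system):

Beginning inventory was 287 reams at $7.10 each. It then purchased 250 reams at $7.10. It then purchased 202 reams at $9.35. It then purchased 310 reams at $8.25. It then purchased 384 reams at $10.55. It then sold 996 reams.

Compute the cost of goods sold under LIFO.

COGS = $9,207.40

Sale 1 (996) [LIFO — newest first]: 384 @ $10.55 + 310 @ $8.25 + 202 @ $9.35 + 100 @ $7.10 = $9,207.40
Ending inventory: 287 @ $7.10 + 150 @ $7.10 = $3,102.70
Check: goods available $12,310.10 = COGS $9,207.40 + ending $3,102.70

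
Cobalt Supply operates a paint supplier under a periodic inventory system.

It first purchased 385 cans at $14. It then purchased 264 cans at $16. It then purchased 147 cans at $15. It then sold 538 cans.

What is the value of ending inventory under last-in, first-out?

Sale 1 (538) [LIFO — newest first]: 147 @ $15 + 264 @ $16 + 127 @ $14 = $8,207
Ending inventory: 258 @ $14 = $3,612

Ending inventory = $3,612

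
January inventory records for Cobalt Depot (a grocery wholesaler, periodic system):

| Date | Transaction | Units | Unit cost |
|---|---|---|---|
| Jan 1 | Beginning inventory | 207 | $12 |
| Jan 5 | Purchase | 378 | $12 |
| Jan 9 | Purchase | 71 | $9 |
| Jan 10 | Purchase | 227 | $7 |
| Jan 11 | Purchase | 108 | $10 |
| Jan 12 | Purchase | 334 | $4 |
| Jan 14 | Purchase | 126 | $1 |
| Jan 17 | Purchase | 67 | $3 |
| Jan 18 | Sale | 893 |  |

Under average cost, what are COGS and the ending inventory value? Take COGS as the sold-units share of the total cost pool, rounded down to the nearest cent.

Jan 18, sell 893: 893/1518 × $11,991.00 → $7,053.99
Ending inventory (cost pool remaining) = $4,937.01

COGS = $7,053.99; ending inventory = $4,937.01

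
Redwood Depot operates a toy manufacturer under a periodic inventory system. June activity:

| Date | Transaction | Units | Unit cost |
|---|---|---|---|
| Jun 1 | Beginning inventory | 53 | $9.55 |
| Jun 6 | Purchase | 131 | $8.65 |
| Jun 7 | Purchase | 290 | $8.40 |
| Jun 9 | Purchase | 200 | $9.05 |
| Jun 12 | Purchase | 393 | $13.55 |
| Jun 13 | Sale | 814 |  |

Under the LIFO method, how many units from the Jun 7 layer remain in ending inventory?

Jun 13, 814 sold [LIFO — newest first]: 393 @ $13.55 + 200 @ $9.05 + 221 @ $8.40 = $8,991.55
Ending inventory: 53 @ $9.55 + 131 @ $8.65 + 69 @ $8.40 = $2,218.90

69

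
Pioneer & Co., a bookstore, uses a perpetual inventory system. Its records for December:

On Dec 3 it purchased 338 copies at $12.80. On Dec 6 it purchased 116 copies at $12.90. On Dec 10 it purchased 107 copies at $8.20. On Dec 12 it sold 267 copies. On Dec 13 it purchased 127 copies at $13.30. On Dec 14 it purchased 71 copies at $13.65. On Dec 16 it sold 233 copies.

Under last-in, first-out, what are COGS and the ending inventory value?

COGS = $6,043.25; ending inventory = $3,315.20

Dec 12, 267 sold [LIFO — newest first]: 107 @ $8.20 + 116 @ $12.90 + 44 @ $12.80 = $2,937.00
Dec 16, 233 sold [LIFO — newest first]: 71 @ $13.65 + 127 @ $13.30 + 35 @ $12.80 = $3,106.25
Total COGS = $2,937.00 + $3,106.25 = $6,043.25
Ending inventory: 259 @ $12.80 = $3,315.20
Check: goods available $9,358.45 = COGS $6,043.25 + ending $3,315.20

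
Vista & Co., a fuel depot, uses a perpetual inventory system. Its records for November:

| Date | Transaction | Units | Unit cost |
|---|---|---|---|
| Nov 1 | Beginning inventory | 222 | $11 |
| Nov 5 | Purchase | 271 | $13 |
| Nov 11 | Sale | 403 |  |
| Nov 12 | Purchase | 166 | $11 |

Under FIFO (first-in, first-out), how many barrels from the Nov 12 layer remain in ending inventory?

166

Nov 11, 403 sold [FIFO — oldest first]: 222 @ $11 + 181 @ $13 = $4,795
Ending inventory: 90 @ $13 + 166 @ $11 = $2,996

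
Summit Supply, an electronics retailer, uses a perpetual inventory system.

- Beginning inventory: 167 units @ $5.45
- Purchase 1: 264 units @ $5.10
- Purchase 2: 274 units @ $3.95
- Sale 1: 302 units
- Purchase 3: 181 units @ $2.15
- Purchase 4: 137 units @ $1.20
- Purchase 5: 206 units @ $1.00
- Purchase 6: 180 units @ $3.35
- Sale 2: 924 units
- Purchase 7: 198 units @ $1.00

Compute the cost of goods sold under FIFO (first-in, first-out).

Sale 1 (302) [FIFO — oldest first]: 167 @ $5.45 + 135 @ $5.10 = $1,598.65
Sale 2 (924) [FIFO — oldest first]: 129 @ $5.10 + 274 @ $3.95 + 181 @ $2.15 + 137 @ $1.20 + 203 @ $1.00 = $2,496.75
Total COGS = $1,598.65 + $2,496.75 = $4,095.40
Ending inventory: 3 @ $1.00 + 180 @ $3.35 + 198 @ $1.00 = $804.00

COGS = $4,095.40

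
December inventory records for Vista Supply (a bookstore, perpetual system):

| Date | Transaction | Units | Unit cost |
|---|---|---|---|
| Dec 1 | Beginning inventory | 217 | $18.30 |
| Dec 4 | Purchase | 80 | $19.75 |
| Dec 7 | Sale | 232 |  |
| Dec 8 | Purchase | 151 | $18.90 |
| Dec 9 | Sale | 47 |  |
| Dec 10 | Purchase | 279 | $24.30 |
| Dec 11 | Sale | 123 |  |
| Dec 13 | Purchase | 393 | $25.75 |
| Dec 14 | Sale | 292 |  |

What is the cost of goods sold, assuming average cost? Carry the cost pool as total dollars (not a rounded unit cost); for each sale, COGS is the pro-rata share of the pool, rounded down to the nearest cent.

COGS = $15,011.92

After Dec 1: 217 on hand, pool $3,971.10 (≈ $18.3000 each)
After Dec 4: 297 on hand, pool $5,551.10 (≈ $18.6906 each)
Dec 7, sell 232: 232/297 × $5,551.10 → $4,336.21
After Dec 8: 216 on hand, pool $4,068.79 (≈ $18.8370 each)
Dec 9, sell 47: 47/216 × $4,068.79 → $885.33
After Dec 10: 448 on hand, pool $9,963.16 (≈ $22.2392 each)
Dec 11, sell 123: 123/448 × $9,963.16 → $2,735.42
After Dec 13: 718 on hand, pool $17,347.49 (≈ $24.1608 each)
Dec 14, sell 292: 292/718 × $17,347.49 → $7,054.96
Total COGS = $4,336.21 + $885.33 + $2,735.42 + $7,054.96 = $15,011.92
Ending inventory (cost pool remaining) = $10,292.53
Check: goods available $25,304.45 = COGS $15,011.92 + ending $10,292.53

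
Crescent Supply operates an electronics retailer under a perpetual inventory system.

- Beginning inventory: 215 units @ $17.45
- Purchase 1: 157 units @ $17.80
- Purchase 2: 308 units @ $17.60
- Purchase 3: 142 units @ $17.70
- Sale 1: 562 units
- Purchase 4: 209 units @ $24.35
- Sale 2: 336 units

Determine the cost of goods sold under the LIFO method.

COGS = $17,248.85

Sale 1 (562) [LIFO — newest first]: 142 @ $17.70 + 308 @ $17.60 + 112 @ $17.80 = $9,927.80
Sale 2 (336) [LIFO — newest first]: 209 @ $24.35 + 45 @ $17.80 + 82 @ $17.45 = $7,321.05
Total COGS = $9,927.80 + $7,321.05 = $17,248.85
Ending inventory: 133 @ $17.45 = $2,320.85
Check: goods available $19,569.70 = COGS $17,248.85 + ending $2,320.85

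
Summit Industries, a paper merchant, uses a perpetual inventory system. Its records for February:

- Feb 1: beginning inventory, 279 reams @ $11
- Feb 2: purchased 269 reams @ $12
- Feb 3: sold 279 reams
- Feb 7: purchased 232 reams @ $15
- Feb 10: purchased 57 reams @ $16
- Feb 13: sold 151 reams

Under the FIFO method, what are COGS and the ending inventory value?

COGS = $4,881; ending inventory = $5,808

Feb 3, 279 sold [FIFO — oldest first]: 279 @ $11 = $3,069
Feb 13, 151 sold [FIFO — oldest first]: 151 @ $12 = $1,812
Total COGS = $3,069 + $1,812 = $4,881
Ending inventory: 118 @ $12 + 232 @ $15 + 57 @ $16 = $5,808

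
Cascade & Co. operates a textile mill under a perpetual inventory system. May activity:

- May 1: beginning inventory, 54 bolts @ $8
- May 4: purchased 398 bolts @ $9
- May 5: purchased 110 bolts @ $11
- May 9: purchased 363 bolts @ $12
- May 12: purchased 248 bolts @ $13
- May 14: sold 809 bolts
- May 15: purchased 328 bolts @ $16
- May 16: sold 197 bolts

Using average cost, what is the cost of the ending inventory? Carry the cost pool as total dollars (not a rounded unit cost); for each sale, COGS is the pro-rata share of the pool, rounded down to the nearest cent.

Ending inventory = $6,596.15

After May 1: 54 on hand, pool $432.00 (≈ $8.0000 each)
After May 4: 452 on hand, pool $4,014.00 (≈ $8.8805 each)
After May 5: 562 on hand, pool $5,224.00 (≈ $9.2954 each)
After May 9: 925 on hand, pool $9,580.00 (≈ $10.3568 each)
After May 12: 1173 on hand, pool $12,804.00 (≈ $10.9156 each)
May 14, sell 809: 809/1173 × $12,804.00 → $8,830.72
After May 15: 692 on hand, pool $9,221.28 (≈ $13.3255 each)
May 16, sell 197: 197/692 × $9,221.28 → $2,625.13
Total COGS = $8,830.72 + $2,625.13 = $11,455.85
Ending inventory (cost pool remaining) = $6,596.15
Check: goods available $18,052.00 = COGS $11,455.85 + ending $6,596.15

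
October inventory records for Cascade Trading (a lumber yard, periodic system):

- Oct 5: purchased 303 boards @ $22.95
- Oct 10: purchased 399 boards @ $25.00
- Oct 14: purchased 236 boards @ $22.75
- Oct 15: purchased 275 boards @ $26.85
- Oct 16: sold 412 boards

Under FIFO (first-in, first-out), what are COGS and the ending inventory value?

COGS = $9,678.85; ending inventory = $20,002.75

Oct 16, 412 sold [FIFO — oldest first]: 303 @ $22.95 + 109 @ $25.00 = $9,678.85
Ending inventory: 290 @ $25.00 + 236 @ $22.75 + 275 @ $26.85 = $20,002.75
Check: goods available $29,681.60 = COGS $9,678.85 + ending $20,002.75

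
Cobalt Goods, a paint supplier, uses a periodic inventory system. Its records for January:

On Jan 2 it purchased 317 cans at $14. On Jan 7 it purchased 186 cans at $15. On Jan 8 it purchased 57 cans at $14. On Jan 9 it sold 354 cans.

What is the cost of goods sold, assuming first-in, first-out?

COGS = $4,993

Jan 9, 354 sold [FIFO — oldest first]: 317 @ $14 + 37 @ $15 = $4,993
Ending inventory: 149 @ $15 + 57 @ $14 = $3,033
Check: goods available $8,026 = COGS $4,993 + ending $3,033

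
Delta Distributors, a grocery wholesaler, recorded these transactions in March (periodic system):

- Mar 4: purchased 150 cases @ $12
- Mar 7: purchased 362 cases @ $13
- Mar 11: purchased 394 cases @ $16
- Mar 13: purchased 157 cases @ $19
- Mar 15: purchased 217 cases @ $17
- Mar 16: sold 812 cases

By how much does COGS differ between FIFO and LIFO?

$2,242

FIFO COGS: 150 @ $12 + 362 @ $13 + 300 @ $16 = $11,306
LIFO COGS: 217 @ $17 + 157 @ $19 + 394 @ $16 + 44 @ $13 = $13,548
Difference = |$11,306 − $13,548| = $2,242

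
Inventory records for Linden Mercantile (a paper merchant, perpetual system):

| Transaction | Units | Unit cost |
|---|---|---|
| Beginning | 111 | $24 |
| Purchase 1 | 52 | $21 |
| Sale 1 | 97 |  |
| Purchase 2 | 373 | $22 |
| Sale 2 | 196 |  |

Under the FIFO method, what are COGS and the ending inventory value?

COGS = $6,616; ending inventory = $5,346

Sale 1 (97) [FIFO — oldest first]: 97 @ $24 = $2,328
Sale 2 (196) [FIFO — oldest first]: 14 @ $24 + 52 @ $21 + 130 @ $22 = $4,288
Total COGS = $2,328 + $4,288 = $6,616
Ending inventory: 243 @ $22 = $5,346
Check: goods available $11,962 = COGS $6,616 + ending $5,346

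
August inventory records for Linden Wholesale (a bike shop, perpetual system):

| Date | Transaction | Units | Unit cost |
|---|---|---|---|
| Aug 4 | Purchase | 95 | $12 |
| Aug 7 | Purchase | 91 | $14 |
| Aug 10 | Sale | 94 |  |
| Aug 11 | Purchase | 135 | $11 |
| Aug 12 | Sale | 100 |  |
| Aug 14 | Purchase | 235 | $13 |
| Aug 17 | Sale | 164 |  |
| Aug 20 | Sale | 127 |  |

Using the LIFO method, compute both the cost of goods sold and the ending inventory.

Aug 10, 94 sold [LIFO — newest first]: 91 @ $14 + 3 @ $12 = $1,310
Aug 12, 100 sold [LIFO — newest first]: 100 @ $11 = $1,100
Aug 17, 164 sold [LIFO — newest first]: 164 @ $13 = $2,132
Aug 20, 127 sold [LIFO — newest first]: 71 @ $13 + 35 @ $11 + 21 @ $12 = $1,560
Total COGS = $1,310 + $1,100 + $2,132 + $1,560 = $6,102
Ending inventory: 71 @ $12 = $852
Check: goods available $6,954 = COGS $6,102 + ending $852

COGS = $6,102; ending inventory = $852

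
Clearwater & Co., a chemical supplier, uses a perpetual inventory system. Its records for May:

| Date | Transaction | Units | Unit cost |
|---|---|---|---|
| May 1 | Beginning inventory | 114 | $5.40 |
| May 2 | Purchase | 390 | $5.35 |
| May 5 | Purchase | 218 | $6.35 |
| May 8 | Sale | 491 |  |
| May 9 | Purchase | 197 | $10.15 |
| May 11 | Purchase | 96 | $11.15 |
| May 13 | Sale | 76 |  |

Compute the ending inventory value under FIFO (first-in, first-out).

May 8, 491 sold [FIFO — oldest first]: 114 @ $5.40 + 377 @ $5.35 = $2,632.55
May 13, 76 sold [FIFO — oldest first]: 13 @ $5.35 + 63 @ $6.35 = $469.60
Total COGS = $2,632.55 + $469.60 = $3,102.15
Ending inventory: 155 @ $6.35 + 197 @ $10.15 + 96 @ $11.15 = $4,054.20
Check: goods available $7,156.35 = COGS $3,102.15 + ending $4,054.20

Ending inventory = $4,054.20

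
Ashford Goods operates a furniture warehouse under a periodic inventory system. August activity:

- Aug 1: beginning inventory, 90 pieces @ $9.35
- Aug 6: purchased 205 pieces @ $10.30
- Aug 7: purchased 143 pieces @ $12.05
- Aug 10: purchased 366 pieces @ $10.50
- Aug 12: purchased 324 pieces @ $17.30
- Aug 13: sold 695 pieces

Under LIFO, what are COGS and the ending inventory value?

COGS = $9,508.45; ending inventory = $4,615.90

Aug 13, 695 sold [LIFO — newest first]: 324 @ $17.30 + 366 @ $10.50 + 5 @ $12.05 = $9,508.45
Ending inventory: 90 @ $9.35 + 205 @ $10.30 + 138 @ $12.05 = $4,615.90
Check: goods available $14,124.35 = COGS $9,508.45 + ending $4,615.90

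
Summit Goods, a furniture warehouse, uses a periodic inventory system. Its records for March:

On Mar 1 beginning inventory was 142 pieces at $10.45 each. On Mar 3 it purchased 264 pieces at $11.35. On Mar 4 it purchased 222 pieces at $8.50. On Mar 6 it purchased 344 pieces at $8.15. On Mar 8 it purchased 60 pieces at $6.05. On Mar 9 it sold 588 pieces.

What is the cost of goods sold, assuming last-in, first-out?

COGS = $4,730.60

Mar 9, 588 sold [LIFO — newest first]: 60 @ $6.05 + 344 @ $8.15 + 184 @ $8.50 = $4,730.60
Ending inventory: 142 @ $10.45 + 264 @ $11.35 + 38 @ $8.50 = $4,803.30
Check: goods available $9,533.90 = COGS $4,730.60 + ending $4,803.30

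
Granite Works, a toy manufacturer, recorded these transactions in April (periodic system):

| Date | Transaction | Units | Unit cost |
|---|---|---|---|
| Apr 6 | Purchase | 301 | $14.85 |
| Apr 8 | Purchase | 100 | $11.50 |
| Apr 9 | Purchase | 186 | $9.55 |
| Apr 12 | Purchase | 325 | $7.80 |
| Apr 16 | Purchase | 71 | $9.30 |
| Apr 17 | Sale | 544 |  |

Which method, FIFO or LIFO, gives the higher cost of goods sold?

FIFO

FIFO COGS: 301 @ $14.85 + 100 @ $11.50 + 143 @ $9.55 = $6,985.50
LIFO COGS: 71 @ $9.30 + 325 @ $7.80 + 148 @ $9.55 = $4,608.70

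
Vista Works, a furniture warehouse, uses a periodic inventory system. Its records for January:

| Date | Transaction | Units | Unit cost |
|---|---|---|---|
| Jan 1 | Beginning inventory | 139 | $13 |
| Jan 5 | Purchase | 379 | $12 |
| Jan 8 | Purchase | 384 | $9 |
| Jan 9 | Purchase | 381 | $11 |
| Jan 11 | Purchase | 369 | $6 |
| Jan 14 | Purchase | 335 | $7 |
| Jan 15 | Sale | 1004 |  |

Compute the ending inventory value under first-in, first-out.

Jan 15, 1004 sold [FIFO — oldest first]: 139 @ $13 + 379 @ $12 + 384 @ $9 + 102 @ $11 = $10,933
Ending inventory: 279 @ $11 + 369 @ $6 + 335 @ $7 = $7,628

Ending inventory = $7,628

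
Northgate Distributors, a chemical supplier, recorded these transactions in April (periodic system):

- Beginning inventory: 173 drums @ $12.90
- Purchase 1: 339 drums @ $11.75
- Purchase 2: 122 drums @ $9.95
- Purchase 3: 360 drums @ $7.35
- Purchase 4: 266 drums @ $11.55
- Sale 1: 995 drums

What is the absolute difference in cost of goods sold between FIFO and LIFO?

$251.95

FIFO COGS: 173 @ $12.90 + 339 @ $11.75 + 122 @ $9.95 + 360 @ $7.35 + 1 @ $11.55 = $10,086.40
LIFO COGS: 266 @ $11.55 + 360 @ $7.35 + 122 @ $9.95 + 247 @ $11.75 = $9,834.45
Difference = |$10,086.40 − $9,834.45| = $251.95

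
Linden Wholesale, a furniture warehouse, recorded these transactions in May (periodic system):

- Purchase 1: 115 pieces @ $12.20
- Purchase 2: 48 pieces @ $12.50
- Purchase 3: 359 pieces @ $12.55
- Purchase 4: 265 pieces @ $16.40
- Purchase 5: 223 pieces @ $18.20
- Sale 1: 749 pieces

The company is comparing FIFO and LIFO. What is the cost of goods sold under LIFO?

COGS = $11,680.15

FIFO COGS: 115 @ $12.20 + 48 @ $12.50 + 359 @ $12.55 + 227 @ $16.40 = $10,231.25
LIFO COGS: 223 @ $18.20 + 265 @ $16.40 + 261 @ $12.55 = $11,680.15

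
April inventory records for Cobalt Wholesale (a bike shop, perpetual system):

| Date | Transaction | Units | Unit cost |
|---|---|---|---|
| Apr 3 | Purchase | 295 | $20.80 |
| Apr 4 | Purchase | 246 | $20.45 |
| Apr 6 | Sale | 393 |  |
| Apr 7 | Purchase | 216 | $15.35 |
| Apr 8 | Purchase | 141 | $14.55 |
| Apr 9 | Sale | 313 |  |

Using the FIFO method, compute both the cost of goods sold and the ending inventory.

COGS = $13,699.45; ending inventory = $2,834.40

Apr 6, 393 sold [FIFO — oldest first]: 295 @ $20.80 + 98 @ $20.45 = $8,140.10
Apr 9, 313 sold [FIFO — oldest first]: 148 @ $20.45 + 165 @ $15.35 = $5,559.35
Total COGS = $8,140.10 + $5,559.35 = $13,699.45
Ending inventory: 51 @ $15.35 + 141 @ $14.55 = $2,834.40
Check: goods available $16,533.85 = COGS $13,699.45 + ending $2,834.40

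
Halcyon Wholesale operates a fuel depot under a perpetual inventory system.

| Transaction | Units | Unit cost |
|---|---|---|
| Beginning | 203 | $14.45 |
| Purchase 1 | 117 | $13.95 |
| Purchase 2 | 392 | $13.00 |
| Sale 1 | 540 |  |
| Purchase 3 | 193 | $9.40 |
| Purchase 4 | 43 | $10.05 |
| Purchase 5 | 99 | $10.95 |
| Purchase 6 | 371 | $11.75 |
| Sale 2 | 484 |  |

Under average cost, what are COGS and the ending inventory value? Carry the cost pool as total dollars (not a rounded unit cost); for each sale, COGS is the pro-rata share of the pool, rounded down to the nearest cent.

After Beginning: 203 on hand, pool $2,933.35 (≈ $14.4500 each)
After Purchase 1: 320 on hand, pool $4,565.50 (≈ $14.2672 each)
After Purchase 2: 712 on hand, pool $9,661.50 (≈ $13.5695 each)
Sale 1, sell 540: 540/712 × $9,661.50 → $7,327.54
After Purchase 3: 365 on hand, pool $4,148.16 (≈ $11.3648 each)
After Purchase 4: 408 on hand, pool $4,580.31 (≈ $11.2263 each)
After Purchase 5: 507 on hand, pool $5,664.36 (≈ $11.1723 each)
After Purchase 6: 878 on hand, pool $10,023.61 (≈ $11.4164 each)
Sale 2, sell 484: 484/878 × $10,023.61 → $5,525.54
Total COGS = $7,327.54 + $5,525.54 = $12,853.08
Ending inventory (cost pool remaining) = $4,498.07

COGS = $12,853.08; ending inventory = $4,498.07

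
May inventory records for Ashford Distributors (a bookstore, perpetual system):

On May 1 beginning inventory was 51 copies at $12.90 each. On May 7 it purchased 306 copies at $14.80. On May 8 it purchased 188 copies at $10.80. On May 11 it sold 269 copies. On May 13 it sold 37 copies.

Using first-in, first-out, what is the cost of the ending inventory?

Ending inventory = $2,785.20

May 11, 269 sold [FIFO — oldest first]: 51 @ $12.90 + 218 @ $14.80 = $3,884.30
May 13, 37 sold [FIFO — oldest first]: 37 @ $14.80 = $547.60
Total COGS = $3,884.30 + $547.60 = $4,431.90
Ending inventory: 51 @ $14.80 + 188 @ $10.80 = $2,785.20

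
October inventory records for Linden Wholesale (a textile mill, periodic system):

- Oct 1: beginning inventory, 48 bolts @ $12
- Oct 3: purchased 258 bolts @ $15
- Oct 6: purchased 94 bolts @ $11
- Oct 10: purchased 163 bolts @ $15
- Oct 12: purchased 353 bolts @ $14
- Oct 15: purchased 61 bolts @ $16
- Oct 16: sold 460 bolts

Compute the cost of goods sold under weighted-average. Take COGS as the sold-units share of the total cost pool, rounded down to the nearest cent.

COGS = $6,517.68

Oct 16, sell 460: 460/977 × $13,843.00 → $6,517.68
Ending inventory (cost pool remaining) = $7,325.32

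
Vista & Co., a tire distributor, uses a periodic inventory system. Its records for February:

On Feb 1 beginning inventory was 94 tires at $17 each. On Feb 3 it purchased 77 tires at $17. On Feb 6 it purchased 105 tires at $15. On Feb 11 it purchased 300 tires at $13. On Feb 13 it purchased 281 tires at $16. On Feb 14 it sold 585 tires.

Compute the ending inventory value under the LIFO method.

Feb 14, 585 sold [LIFO — newest first]: 281 @ $16 + 300 @ $13 + 4 @ $15 = $8,456
Ending inventory: 94 @ $17 + 77 @ $17 + 101 @ $15 = $4,422

Ending inventory = $4,422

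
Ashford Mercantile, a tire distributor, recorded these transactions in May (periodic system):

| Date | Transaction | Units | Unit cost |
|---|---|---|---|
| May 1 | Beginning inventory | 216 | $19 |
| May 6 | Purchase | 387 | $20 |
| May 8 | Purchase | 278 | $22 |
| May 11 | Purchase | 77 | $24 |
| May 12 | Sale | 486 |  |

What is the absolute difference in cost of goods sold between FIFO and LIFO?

$1,080

FIFO COGS: 216 @ $19 + 270 @ $20 = $9,504
LIFO COGS: 77 @ $24 + 278 @ $22 + 131 @ $20 = $10,584
Difference = |$9,504 − $10,584| = $1,080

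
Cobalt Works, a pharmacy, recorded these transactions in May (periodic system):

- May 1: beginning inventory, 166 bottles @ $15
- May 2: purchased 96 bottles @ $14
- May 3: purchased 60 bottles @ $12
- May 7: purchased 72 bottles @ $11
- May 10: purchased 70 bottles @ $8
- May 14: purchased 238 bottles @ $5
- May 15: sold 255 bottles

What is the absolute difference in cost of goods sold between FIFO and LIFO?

$2,410

FIFO COGS: 166 @ $15 + 89 @ $14 = $3,736
LIFO COGS: 238 @ $5 + 17 @ $8 = $1,326
Difference = |$3,736 − $1,326| = $2,410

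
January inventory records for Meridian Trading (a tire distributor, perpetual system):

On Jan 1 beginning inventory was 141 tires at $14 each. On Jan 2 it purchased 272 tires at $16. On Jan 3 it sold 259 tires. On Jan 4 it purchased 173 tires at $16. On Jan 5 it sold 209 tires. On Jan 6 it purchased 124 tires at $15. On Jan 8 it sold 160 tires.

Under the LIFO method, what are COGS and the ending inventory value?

COGS = $9,806; ending inventory = $1,148

Jan 3, 259 sold [LIFO — newest first]: 259 @ $16 = $4,144
Jan 5, 209 sold [LIFO — newest first]: 173 @ $16 + 13 @ $16 + 23 @ $14 = $3,298
Jan 8, 160 sold [LIFO — newest first]: 124 @ $15 + 36 @ $14 = $2,364
Total COGS = $4,144 + $3,298 + $2,364 = $9,806
Ending inventory: 82 @ $14 = $1,148
Check: goods available $10,954 = COGS $9,806 + ending $1,148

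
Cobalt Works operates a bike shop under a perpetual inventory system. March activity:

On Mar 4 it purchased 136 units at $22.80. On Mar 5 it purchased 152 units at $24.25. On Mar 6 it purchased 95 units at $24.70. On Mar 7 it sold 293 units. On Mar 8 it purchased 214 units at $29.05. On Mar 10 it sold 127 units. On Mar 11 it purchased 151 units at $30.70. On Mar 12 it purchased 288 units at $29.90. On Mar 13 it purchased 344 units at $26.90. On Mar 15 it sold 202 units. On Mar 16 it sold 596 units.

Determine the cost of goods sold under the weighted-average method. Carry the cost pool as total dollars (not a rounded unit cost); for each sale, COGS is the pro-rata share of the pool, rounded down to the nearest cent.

After Mar 4: 136 on hand, pool $3,100.80 (≈ $22.8000 each)
After Mar 5: 288 on hand, pool $6,786.80 (≈ $23.5653 each)
After Mar 6: 383 on hand, pool $9,133.30 (≈ $23.8467 each)
Mar 7, sell 293: 293/383 × $9,133.30 → $6,987.09
After Mar 8: 304 on hand, pool $8,362.91 (≈ $27.5096 each)
Mar 10, sell 127: 127/304 × $8,362.91 → $3,493.71
After Mar 11: 328 on hand, pool $9,504.90 (≈ $28.9784 each)
After Mar 12: 616 on hand, pool $18,116.10 (≈ $29.4093 each)
After Mar 13: 960 on hand, pool $27,369.70 (≈ $28.5101 each)
Mar 15, sell 202: 202/960 × $27,369.70 → $5,759.04
Mar 16, sell 596: 596/758 × $21,610.66 → $16,992.02
Total COGS = $6,987.09 + $3,493.71 + $5,759.04 + $16,992.02 = $33,231.86
Ending inventory (cost pool remaining) = $4,618.64

COGS = $33,231.86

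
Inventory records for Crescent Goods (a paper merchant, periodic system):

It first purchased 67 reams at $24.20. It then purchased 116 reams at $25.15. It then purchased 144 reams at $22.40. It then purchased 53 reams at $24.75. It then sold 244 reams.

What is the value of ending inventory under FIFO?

Ending inventory = $3,170.95

Sale 1 (244) [FIFO — oldest first]: 67 @ $24.20 + 116 @ $25.15 + 61 @ $22.40 = $5,905.20
Ending inventory: 83 @ $22.40 + 53 @ $24.75 = $3,170.95
Check: goods available $9,076.15 = COGS $5,905.20 + ending $3,170.95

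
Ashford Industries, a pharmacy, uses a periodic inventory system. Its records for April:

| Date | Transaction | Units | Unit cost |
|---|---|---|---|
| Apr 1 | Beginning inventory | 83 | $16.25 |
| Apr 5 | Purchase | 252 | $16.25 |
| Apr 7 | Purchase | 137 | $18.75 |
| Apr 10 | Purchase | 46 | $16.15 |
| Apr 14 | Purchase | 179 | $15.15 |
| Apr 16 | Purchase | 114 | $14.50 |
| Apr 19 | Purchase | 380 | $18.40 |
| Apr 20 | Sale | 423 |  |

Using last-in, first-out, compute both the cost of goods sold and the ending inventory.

Apr 20, 423 sold [LIFO — newest first]: 380 @ $18.40 + 43 @ $14.50 = $7,615.50
Ending inventory: 83 @ $16.25 + 252 @ $16.25 + 137 @ $18.75 + 46 @ $16.15 + 179 @ $15.15 + 71 @ $14.50 = $12,496.75
Check: goods available $20,112.25 = COGS $7,615.50 + ending $12,496.75

COGS = $7,615.50; ending inventory = $12,496.75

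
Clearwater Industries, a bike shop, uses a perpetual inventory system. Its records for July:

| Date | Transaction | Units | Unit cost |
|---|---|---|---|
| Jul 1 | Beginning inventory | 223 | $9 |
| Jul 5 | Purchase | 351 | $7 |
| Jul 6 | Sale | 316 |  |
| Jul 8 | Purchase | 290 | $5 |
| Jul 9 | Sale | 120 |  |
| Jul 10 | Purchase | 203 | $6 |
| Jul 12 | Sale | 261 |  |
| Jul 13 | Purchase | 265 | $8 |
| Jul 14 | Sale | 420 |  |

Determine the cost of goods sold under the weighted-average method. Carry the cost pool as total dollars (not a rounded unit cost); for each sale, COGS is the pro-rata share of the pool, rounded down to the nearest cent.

After Jul 1: 223 on hand, pool $2,007.00 (≈ $9.0000 each)
After Jul 5: 574 on hand, pool $4,464.00 (≈ $7.7770 each)
Jul 6, sell 316: 316/574 × $4,464.00 → $2,457.53
After Jul 8: 548 on hand, pool $3,456.47 (≈ $6.3074 each)
Jul 9, sell 120: 120/548 × $3,456.47 → $756.89
After Jul 10: 631 on hand, pool $3,917.58 (≈ $6.2085 each)
Jul 12, sell 261: 261/631 × $3,917.58 → $1,620.42
After Jul 13: 635 on hand, pool $4,417.16 (≈ $6.9562 each)
Jul 14, sell 420: 420/635 × $4,417.16 → $2,921.58
Total COGS = $2,457.53 + $756.89 + $1,620.42 + $2,921.58 = $7,756.42
Ending inventory (cost pool remaining) = $1,495.58
Check: goods available $9,252.00 = COGS $7,756.42 + ending $1,495.58

COGS = $7,756.42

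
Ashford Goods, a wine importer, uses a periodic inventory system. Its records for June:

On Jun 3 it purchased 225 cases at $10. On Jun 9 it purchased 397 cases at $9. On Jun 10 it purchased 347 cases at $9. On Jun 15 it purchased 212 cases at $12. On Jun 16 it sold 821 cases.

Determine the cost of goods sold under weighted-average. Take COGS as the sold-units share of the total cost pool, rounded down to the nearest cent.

Jun 16, sell 821: 821/1181 × $11,490.00 → $7,987.54
Ending inventory (cost pool remaining) = $3,502.46

COGS = $7,987.54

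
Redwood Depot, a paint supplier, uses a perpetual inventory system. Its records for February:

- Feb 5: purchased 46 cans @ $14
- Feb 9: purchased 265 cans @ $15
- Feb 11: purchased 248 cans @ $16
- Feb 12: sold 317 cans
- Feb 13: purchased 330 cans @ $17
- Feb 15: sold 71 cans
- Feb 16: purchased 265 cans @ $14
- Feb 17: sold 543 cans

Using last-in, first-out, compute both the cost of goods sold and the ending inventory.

COGS = $14,608; ending inventory = $3,299

Feb 12, 317 sold [LIFO — newest first]: 248 @ $16 + 69 @ $15 = $5,003
Feb 15, 71 sold [LIFO — newest first]: 71 @ $17 = $1,207
Feb 17, 543 sold [LIFO — newest first]: 265 @ $14 + 259 @ $17 + 19 @ $15 = $8,398
Total COGS = $5,003 + $1,207 + $8,398 = $14,608
Ending inventory: 46 @ $14 + 177 @ $15 = $3,299
Check: goods available $17,907 = COGS $14,608 + ending $3,299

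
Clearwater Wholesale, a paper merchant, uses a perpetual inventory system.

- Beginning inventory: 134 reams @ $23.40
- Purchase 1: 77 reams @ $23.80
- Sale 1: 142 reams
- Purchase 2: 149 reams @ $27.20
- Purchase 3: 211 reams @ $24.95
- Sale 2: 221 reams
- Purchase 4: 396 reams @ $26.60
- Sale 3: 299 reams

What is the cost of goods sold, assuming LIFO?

COGS = $16,843.45

Sale 1 (142) [LIFO — newest first]: 77 @ $23.80 + 65 @ $23.40 = $3,353.60
Sale 2 (221) [LIFO — newest first]: 211 @ $24.95 + 10 @ $27.20 = $5,536.45
Sale 3 (299) [LIFO — newest first]: 299 @ $26.60 = $7,953.40
Total COGS = $3,353.60 + $5,536.45 + $7,953.40 = $16,843.45
Ending inventory: 69 @ $23.40 + 139 @ $27.20 + 97 @ $26.60 = $7,975.60
Check: goods available $24,819.05 = COGS $16,843.45 + ending $7,975.60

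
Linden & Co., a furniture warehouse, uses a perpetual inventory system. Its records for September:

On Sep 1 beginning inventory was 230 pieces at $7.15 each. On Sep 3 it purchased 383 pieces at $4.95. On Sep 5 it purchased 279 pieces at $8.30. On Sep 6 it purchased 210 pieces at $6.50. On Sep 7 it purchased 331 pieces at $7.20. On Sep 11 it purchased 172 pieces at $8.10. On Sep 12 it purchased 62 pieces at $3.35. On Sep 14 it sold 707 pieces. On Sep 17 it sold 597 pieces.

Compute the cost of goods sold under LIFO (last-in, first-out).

COGS = $8,902.30

Sep 14, 707 sold [LIFO — newest first]: 62 @ $3.35 + 172 @ $8.10 + 331 @ $7.20 + 142 @ $6.50 = $4,907.10
Sep 17, 597 sold [LIFO — newest first]: 68 @ $6.50 + 279 @ $8.30 + 250 @ $4.95 = $3,995.20
Total COGS = $4,907.10 + $3,995.20 = $8,902.30
Ending inventory: 230 @ $7.15 + 133 @ $4.95 = $2,302.85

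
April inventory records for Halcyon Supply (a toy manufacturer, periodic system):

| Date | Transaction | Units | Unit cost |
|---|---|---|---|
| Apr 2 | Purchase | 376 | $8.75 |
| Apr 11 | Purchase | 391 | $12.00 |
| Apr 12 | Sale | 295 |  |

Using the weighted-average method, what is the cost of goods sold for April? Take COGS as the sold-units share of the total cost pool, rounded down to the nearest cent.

Apr 12, sell 295: 295/767 × $7,982.00 → $3,070.00
Ending inventory (cost pool remaining) = $4,912.00

COGS = $3,070.00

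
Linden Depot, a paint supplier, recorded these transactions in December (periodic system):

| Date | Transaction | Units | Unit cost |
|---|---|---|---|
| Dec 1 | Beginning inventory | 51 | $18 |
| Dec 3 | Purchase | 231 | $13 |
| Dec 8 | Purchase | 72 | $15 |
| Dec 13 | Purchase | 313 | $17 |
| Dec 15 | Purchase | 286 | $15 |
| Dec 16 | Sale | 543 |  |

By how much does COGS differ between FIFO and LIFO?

$445

FIFO COGS: 51 @ $18 + 231 @ $13 + 72 @ $15 + 189 @ $17 = $8,214
LIFO COGS: 286 @ $15 + 257 @ $17 = $8,659
Difference = |$8,214 − $8,659| = $445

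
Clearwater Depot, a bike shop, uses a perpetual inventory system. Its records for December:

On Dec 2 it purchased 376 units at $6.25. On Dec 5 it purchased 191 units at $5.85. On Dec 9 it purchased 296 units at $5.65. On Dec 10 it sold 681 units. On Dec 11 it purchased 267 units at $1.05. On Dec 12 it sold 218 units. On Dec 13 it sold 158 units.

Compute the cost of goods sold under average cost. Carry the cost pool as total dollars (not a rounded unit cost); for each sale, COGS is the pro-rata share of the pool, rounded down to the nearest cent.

COGS = $5,198.28

After Dec 2: 376 on hand, pool $2,350.00 (≈ $6.2500 each)
After Dec 5: 567 on hand, pool $3,467.35 (≈ $6.1153 each)
After Dec 9: 863 on hand, pool $5,139.75 (≈ $5.9557 each)
Dec 10, sell 681: 681/863 × $5,139.75 → $4,055.81
After Dec 11: 449 on hand, pool $1,364.29 (≈ $3.0385 each)
Dec 12, sell 218: 218/449 × $1,364.29 → $662.39
Dec 13, sell 158: 158/231 × $701.90 → $480.08
Total COGS = $4,055.81 + $662.39 + $480.08 = $5,198.28
Ending inventory (cost pool remaining) = $221.82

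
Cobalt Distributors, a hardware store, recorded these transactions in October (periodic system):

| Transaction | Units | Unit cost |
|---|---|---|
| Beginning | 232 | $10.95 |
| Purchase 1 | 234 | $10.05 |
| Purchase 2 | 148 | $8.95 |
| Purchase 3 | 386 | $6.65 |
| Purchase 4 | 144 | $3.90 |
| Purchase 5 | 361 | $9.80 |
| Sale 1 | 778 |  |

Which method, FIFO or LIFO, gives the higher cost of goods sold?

FIFO

FIFO COGS: 232 @ $10.95 + 234 @ $10.05 + 148 @ $8.95 + 164 @ $6.65 = $7,307.30
LIFO COGS: 361 @ $9.80 + 144 @ $3.90 + 273 @ $6.65 = $5,914.85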